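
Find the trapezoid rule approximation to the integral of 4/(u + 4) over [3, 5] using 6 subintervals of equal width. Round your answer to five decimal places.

1.00556

Δu = (5 − 3)/6 = 1/3.
f(3) = 4/7, f(10/3) = 6/11, f(11/3) = 12/23, f(4) = 0.5, f(13/3) = 0.48, f(14/3) = 6/13, f(5) = 4/9.
T_6 = (Δu/2)·[f(u_0) + 2f(u_1) + ... + 2f(u_{5}) + f(u_6)].
Sum ≈ 1.00556.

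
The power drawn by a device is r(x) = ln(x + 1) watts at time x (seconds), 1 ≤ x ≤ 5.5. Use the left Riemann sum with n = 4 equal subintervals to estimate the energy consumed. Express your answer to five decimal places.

Δx = (5.5 − 1)/4 = 1.125.
Left endpoints: 1, 2.125, 3.25, 4.375.
r(1) ≈ 0.69315, r(2.125) ≈ 1.13943, r(3.25) ≈ 1.44692, r(4.375) ≈ 1.68176.
Sum = Δx · [r(1) + r(2.125) + r(3.25) + r(4.375)].
Sum ≈ 5.58142.

5.58142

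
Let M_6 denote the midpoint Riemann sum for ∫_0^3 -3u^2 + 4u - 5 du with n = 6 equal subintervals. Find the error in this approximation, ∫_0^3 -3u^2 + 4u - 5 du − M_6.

Exact integral: ∫_0^3 f(u) du = -24.
M_6 = -23.8125.
Error = -24 − (-23.8125) = -0.1875.

-0.1875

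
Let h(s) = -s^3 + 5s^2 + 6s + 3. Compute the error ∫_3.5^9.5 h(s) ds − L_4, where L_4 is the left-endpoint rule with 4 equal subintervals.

Exact integral: ∫_3.5^9.5 h(s) ds = -389.25.
L_4 = -130.5.
Error = -389.25 − (-130.5) = -258.75.

-258.75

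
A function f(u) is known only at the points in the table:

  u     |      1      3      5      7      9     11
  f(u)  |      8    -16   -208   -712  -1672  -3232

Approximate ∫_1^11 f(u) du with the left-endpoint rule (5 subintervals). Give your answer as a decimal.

Δu = 2.
Sum = 2·[8 + (-16) + (-208) + (-712) + (-1672)] = -5200.

-5200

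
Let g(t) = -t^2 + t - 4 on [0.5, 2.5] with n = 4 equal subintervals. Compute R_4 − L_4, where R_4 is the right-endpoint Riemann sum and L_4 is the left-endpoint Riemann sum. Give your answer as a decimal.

-2

R_4 = -11.25.
L_4 = -9.25.
R_4 − L_4 = -2.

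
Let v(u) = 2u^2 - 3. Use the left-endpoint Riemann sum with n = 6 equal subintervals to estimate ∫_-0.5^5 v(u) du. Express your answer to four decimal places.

45.7697

Δu = (5 − (-0.5))/6 = 11/12.
Left endpoints: -0.5, 5/12, 4/3, 2.25, 19/6, 49/12.
v(-0.5) = -2.5, v(5/12) = -191/72, v(4/3) = 5/9, v(2.25) = 7.125, v(19/6) = 307/18, v(49/12) = 2185/72.
Sum = Δu · [v(-0.5) + v(5/12) + v(4/3) + ...].
Sum ≈ 45.7697.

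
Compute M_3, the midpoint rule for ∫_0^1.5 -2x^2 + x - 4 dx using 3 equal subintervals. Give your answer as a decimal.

Δx = (1.5 − 0)/3 = 0.5.
Midpoints: 0.25, 0.75, 1.25.
f(0.25) = -3.875, f(0.75) = -4.375, f(1.25) = -5.875.
Sum = Δx · [f(0.25) + f(0.75) + f(1.25)].
Sum = -7.0625.

-7.0625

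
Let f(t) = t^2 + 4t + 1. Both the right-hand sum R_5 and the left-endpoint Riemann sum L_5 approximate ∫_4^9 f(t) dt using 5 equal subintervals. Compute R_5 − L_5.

85

R_5 = 400.
L_5 = 315.
R_5 − L_5 = 85.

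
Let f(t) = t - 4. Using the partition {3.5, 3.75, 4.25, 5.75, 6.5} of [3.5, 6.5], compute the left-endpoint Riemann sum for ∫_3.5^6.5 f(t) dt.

Subinterval widths: 0.25, 0.5, 1.5, 0.75.
Left endpoints: 3.5, 3.75, 4.25, 5.75.
f(3.5) = -0.5, f(3.75) = -0.25, f(4.25) = 0.25, f(5.75) = 1.75.
Sum = Σ Δt_i · f(t_i).
Sum = 1.4375.

1.4375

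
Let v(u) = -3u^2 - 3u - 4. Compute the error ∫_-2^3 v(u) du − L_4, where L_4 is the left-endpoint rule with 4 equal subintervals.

-14.84375

Exact integral: ∫_-2^3 v(u) du = -62.5.
L_4 = -47.65625.
Error = -62.5 − (-47.65625) = -14.84375.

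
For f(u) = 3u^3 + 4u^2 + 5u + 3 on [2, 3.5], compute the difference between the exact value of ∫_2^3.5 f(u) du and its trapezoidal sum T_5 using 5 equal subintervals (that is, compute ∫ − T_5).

-0.646875

Exact integral: ∫_2^3.5 f(u) du = 172.171875.
T_5 = 172.81875.
Error = 172.171875 − 172.81875 = -0.646875.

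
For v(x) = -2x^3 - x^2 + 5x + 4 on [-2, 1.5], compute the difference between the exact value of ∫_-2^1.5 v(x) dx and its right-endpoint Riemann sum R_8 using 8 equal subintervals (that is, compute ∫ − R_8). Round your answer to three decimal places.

0.710

Exact integral: ∫_-2^1.5 v(x) dx ≈ 11.30208.
R_8 ≈ 10.59229.
Error ≈ 11.30208 − 10.59229 ≈ 0.710.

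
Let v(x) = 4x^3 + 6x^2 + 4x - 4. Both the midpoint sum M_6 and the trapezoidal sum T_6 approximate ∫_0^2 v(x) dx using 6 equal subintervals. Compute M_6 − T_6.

-1

M_6 ≈ 31.66666667.
T_6 ≈ 32.66666667.
M_6 − T_6 = -1.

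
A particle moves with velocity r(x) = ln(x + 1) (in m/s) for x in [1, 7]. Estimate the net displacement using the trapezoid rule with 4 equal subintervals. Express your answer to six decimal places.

9.180446

Δx = (7 − 1)/4 = 1.5.
r(1) ≈ 0.693147, r(2.5) ≈ 1.252763, r(4) ≈ 1.609438, r(5.5) ≈ 1.871802, r(7) ≈ 2.079442.
T_4 = (Δx/2)·[r(x_0) + 2r(x_1) + 2r(x_2) + 2r(x_3) + r(x_4)].
Sum ≈ 9.180446.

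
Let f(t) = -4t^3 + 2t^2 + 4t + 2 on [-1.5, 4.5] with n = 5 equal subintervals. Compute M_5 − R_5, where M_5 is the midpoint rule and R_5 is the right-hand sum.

225.36

M_5 = -282.48.
R_5 = -507.84.
M_5 − R_5 = 225.36.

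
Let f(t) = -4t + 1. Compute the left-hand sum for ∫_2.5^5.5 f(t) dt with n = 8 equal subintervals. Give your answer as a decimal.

Δt = (5.5 − 2.5)/8 = 0.375.
Left endpoints: 2.5, 2.875, 3.25, 3.625, 4, 4.375, 4.75, 5.125.
f(2.5) = -9, f(2.875) = -10.5, f(3.25) = -12, f(3.625) = -13.5, f(4) = -15, f(4.375) = -16.5, f(4.75) = -18, f(5.125) = -19.5.
Sum = Δt · [f(2.5) + f(2.875) + f(3.25) + ...].
Sum = -42.75.

-42.75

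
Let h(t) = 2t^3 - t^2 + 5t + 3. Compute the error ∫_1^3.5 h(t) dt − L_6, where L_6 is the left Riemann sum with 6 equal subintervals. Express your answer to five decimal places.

Exact integral: ∫_1^3.5 h(t) dt ≈ 96.1979167.
L_6 ≈ 79.3938079.
Error ≈ 96.1979167 − 79.3938079 ≈ 16.80411.

16.80411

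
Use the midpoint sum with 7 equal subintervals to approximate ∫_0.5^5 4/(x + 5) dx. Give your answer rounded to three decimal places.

Δx = (5 − 0.5)/7 = 9/14.
Midpoints: 23/28, 41/28, 59/28, 2.75, 95/28, 113/28, 131/28.
f(23/28) = 112/163, f(41/28) = 112/181, f(59/28) = 112/199, f(2.75) = 16/31, f(95/28) = 112/235, f(113/28) = 112/253, f(131/28) = 112/271.
Sum = Δx · [f(23/28) + f(41/28) + f(59/28) + ...].
Sum ≈ 2.390.

2.390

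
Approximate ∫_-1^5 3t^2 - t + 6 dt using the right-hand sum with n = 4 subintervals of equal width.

Δt = (5 − (-1))/4 = 1.5.
Right endpoints: 0.5, 2, 3.5, 5.
f(0.5) = 6.25, f(2) = 16, f(3.5) = 39.25, f(5) = 76.
Sum = Δt · [f(0.5) + f(2) + f(3.5) + f(5)].
Sum = 206.25.

206.25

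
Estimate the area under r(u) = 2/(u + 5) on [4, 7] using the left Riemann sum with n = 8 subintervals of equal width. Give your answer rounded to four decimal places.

0.5859

Δu = (7 − 4)/8 = 0.375.
Left endpoints: 4, 4.375, 4.75, 5.125, 5.5, 5.875, 6.25, 6.625.
r(4) = 2/9, r(4.375) = 16/75, r(4.75) = 8/39, r(5.125) = 16/81, r(5.5) = 4/21, r(5.875) = 16/87, r(6.25) = 8/45, r(6.625) = 16/93.
Sum = Δu · [r(4) + r(4.375) + r(4.75) + ...].
Sum ≈ 0.5859.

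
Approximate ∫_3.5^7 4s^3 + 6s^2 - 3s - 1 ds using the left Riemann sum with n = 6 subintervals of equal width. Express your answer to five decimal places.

2394.86285

Δs = (7 − 3.5)/6 = 7/12.
Left endpoints: 3.5, 49/12, 14/3, 5.25, 35/6, 77/12.
f(3.5) = 233.5, f(49/12) = 155143/432, f(14/3) = 14099/27, f(5.25) = 727.4375, f(35/6) = 52901/54, f(77/12) = 554507/432.
Sum = Δs · [f(3.5) + f(49/12) + f(14/3) + ...].
Sum ≈ 2394.86285.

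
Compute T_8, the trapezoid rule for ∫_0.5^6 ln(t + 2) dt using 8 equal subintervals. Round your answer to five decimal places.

Δt = (6 − 0.5)/8 = 0.6875.
f(0.5) ≈ 0.91629, f(1.1875) ≈ 1.15924, f(1.875) ≈ 1.35455, f(2.5625) ≈ 1.51787, f(3.25) ≈ 1.65823, f(3.9375) ≈ 1.78129, f(4.625) ≈ 1.89085, f(5.3125) ≈ 1.98959, f(6) ≈ 2.07944.
T_8 = (Δt/2)·[f(t_0) + 2f(t_1) + ... + 2f(t_{7}) + f(t_8)].
Sum ≈ 8.83401.

8.83401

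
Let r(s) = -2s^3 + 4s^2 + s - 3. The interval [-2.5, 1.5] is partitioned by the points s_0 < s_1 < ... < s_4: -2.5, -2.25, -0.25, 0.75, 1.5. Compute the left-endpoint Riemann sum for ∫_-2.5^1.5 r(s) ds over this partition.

84.6484375

Subinterval widths: 0.25, 2, 1, 0.75.
Left endpoints: -2.5, -2.25, -0.25, 0.75.
r(-2.5) = 50.75, r(-2.25) = 37.78125, r(-0.25) = -2.96875, r(0.75) = -0.84375.
Sum = Σ Δs_i · r(s_i).
Sum = 84.6484375.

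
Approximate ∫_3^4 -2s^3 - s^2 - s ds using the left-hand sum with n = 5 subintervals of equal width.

Δs = (4 − 3)/5 = 0.2.
Left endpoints: 3, 3.2, 3.4, 3.6, 3.8.
f(3) = -66, f(3.2) = -78.976, f(3.4) = -93.568, f(3.6) = -109.872, f(3.8) = -127.984.
Sum = Δs · [f(3) + f(3.2) + f(3.4) + f(3.6) + f(3.8)].
Sum = -95.28.

-95.28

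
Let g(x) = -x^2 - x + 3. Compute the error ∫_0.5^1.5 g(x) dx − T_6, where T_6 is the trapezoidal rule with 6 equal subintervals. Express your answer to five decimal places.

Exact integral: ∫_0.5^1.5 g(x) dx ≈ 0.9166667.
T_6 ≈ 0.9120370.
Error ≈ 0.9166667 − 0.9120370 ≈ 0.00463.

0.00463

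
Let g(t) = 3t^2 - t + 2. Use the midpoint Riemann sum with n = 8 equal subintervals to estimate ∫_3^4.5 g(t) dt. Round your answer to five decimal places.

61.48682

Δt = (4.5 − 3)/8 = 0.1875.
Midpoints: 3.09375, 3.28125, 3.46875, 3.65625, 3.84375, 4.03125, 4.21875, 4.40625.
g(3.09375) = 28283/1024, g(3.28125) = 31763/1024, g(3.46875) = 35459/1024, g(3.65625) = 39371/1024, g(3.84375) = 43499/1024, g(4.03125) = 47843/1024, g(4.21875) = 52403/1024, g(4.40625) = 57179/1024.
Sum = Δt · [g(3.09375) + g(3.28125) + g(3.46875) + ...].
Sum ≈ 61.48682.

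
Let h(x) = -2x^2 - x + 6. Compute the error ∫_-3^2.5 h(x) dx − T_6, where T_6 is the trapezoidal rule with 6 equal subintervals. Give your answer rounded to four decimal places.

1.5405

Exact integral: ∫_-3^2.5 h(x) dx ≈ 5.958333.
T_6 ≈ 4.417824.
Error ≈ 5.958333 − 4.417824 ≈ 1.5405.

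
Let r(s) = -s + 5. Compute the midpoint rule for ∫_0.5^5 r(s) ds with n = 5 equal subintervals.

Δs = (5 − 0.5)/5 = 0.9.
Midpoints: 0.95, 1.85, 2.75, 3.65, 4.55.
r(0.95) = 4.05, r(1.85) = 3.15, r(2.75) = 2.25, r(3.65) = 1.35, r(4.55) = 0.45.
Sum = Δs · [r(0.95) + r(1.85) + r(2.75) + r(3.65) + r(4.55)].
Sum = 10.125.

10.125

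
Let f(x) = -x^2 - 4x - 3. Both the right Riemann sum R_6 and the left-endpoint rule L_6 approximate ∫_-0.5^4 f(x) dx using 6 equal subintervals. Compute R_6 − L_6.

R_6 = -79.453125.
L_6 = -54.140625.
R_6 − L_6 = -25.3125.

-25.3125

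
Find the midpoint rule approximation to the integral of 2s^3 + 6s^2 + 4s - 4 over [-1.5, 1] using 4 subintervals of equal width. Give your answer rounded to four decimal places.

-6.1475

Δs = (1 − (-1.5))/4 = 0.625.
Midpoints: -1.1875, -0.5625, 0.0625, 0.6875.
f(-1.1875) = -7451/2048, f(-0.5625) = -9641/2048, f(0.0625) = -7631/2048, f(0.6875) = 4579/2048.
Sum = Δs · [f(-1.1875) + f(-0.5625) + f(0.0625) + f(0.6875)].
Sum ≈ -6.1475.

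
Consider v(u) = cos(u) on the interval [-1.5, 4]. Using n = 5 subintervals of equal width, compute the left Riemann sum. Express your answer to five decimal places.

Δu = (4 − (-1.5))/5 = 1.1.
Left endpoints: -1.5, -0.4, 0.7, 1.8, 2.9.
v(-1.5) ≈ 0.07074, v(-0.4) ≈ 0.92106, v(0.7) ≈ 0.76484, v(1.8) ≈ -0.22720, v(2.9) ≈ -0.97096.
Sum = Δu · [v(-1.5) + v(-0.4) + v(0.7) + v(1.8) + v(2.9)].
Sum ≈ 0.61433.

0.61433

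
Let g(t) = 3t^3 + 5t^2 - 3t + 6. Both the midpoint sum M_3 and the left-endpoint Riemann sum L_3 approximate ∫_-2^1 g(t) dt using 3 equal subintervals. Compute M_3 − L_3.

1.125

M_3 = 26.125.
L_3 = 25.
M_3 − L_3 = 1.125.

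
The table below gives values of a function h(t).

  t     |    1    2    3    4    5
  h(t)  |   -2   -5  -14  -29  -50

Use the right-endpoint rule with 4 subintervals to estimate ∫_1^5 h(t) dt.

Δt = 1.
Sum = 1·[(-5) + (-14) + (-29) + (-50)] = -98.

-98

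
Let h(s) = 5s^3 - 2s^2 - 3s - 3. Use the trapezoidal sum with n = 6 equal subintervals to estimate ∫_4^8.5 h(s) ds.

Δs = (8.5 − 4)/6 = 0.75.
h(4) = 273, h(4.75) = 473.484375, h(5.5) = 751.875, h(6.25) = 1120.828125, h(7) = 1593, h(7.75) = 2181.046875, h(8.5) = 2897.625.
T_6 = (Δs/2)·[h(s_0) + 2h(s_1) + ... + 2h(s_{5}) + h(s_6)].
Sum = 5779.16015625.

5779.16015625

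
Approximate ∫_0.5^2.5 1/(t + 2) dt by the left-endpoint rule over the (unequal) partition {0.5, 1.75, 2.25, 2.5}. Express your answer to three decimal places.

0.692

Subinterval widths: 1.25, 0.5, 0.25.
Left endpoints: 0.5, 1.75, 2.25.
f(0.5) = 0.4, f(1.75) = 4/15, f(2.25) = 4/17.
Sum = Σ Δt_i · f(t_i).
Sum ≈ 0.692.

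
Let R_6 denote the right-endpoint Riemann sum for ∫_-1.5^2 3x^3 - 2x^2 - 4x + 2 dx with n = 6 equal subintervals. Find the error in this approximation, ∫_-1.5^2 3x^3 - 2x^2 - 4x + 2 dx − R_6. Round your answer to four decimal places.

-4.8986

Exact integral: ∫_-1.5^2 f(x) dx ≈ 4.119792.
R_6 ≈ 9.018374.
Error ≈ 4.119792 − 9.018374 ≈ -4.8986.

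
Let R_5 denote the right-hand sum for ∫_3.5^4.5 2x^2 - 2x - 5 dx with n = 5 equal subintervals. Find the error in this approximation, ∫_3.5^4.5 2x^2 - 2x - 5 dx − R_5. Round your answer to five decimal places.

-1.41333

Exact integral: ∫_3.5^4.5 f(x) dx ≈ 19.1666667.
R_5 = 20.58.
Error ≈ 19.1666667 − 20.58 ≈ -1.41333.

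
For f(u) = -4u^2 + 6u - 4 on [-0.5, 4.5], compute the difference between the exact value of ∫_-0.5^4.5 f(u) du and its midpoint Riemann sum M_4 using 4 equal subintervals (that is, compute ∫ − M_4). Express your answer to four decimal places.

Exact integral: ∫_-0.5^4.5 f(u) du ≈ -81.666667.
M_4 = -79.0625.
Error ≈ -81.666667 − (-79.0625) ≈ -2.6042.

-2.6042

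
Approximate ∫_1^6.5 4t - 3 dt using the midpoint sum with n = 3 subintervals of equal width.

Δt = (6.5 − 1)/3 = 11/6.
Midpoints: 23/12, 3.75, 67/12.
f(23/12) = 14/3, f(3.75) = 12, f(67/12) = 58/3.
Sum = Δt · [f(23/12) + f(3.75) + f(67/12)].
Sum = 66.

66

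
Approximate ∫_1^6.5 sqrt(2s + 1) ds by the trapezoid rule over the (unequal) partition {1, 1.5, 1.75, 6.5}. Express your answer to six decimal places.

15.372750

Subinterval widths: 0.5, 0.25, 4.75.
f(1) ≈ 1.732051, f(1.5) ≈ 2.000000, f(1.75) ≈ 2.121320, f(6.5) ≈ 3.741657.
On each subinterval the trapezoid contributes (Δs_i/2)·[f(s_{i-1}) + f(s_i)].
Sum ≈ 15.372750.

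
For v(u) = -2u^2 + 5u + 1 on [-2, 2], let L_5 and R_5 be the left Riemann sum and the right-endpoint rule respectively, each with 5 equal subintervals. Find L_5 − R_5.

-16

L_5 = -15.52.
R_5 = 0.48.
L_5 − R_5 = -16.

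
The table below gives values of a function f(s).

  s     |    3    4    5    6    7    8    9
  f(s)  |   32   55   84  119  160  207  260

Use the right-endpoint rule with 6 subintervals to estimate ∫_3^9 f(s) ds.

Δs = 1.
Sum = 1·[55 + 84 + 119 + 160 + 207 + 260] = 885.

885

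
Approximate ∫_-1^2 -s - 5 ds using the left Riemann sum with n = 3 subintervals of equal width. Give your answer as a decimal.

-15

Δs = (2 − (-1))/3 = 1.
Left endpoints: -1, 0, 1.
f(-1) = -4, f(0) = -5, f(1) = -6.
Sum = Δs · [f(-1) + f(0) + f(1)].
Sum = -15.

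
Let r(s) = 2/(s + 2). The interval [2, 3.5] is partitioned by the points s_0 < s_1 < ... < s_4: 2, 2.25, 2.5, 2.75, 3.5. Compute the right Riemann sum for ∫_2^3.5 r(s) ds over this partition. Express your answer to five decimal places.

Subinterval widths: 0.25, 0.25, 0.25, 0.75.
Right endpoints: 2.25, 2.5, 2.75, 3.5.
r(2.25) = 8/17, r(2.5) = 4/9, r(2.75) = 8/19, r(3.5) = 4/11.
Sum = Σ Δs_i · r(s_i).
Sum ≈ 0.60675.

0.60675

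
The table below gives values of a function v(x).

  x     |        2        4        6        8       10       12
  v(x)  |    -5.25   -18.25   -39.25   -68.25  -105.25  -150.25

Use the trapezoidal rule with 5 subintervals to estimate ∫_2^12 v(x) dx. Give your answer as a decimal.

-617.5

Δx = 2.
T_5 = (2/2)·[(-5.25) + 2·(-18.25) + 2·(-39.25) + 2·(-68.25) + 2·(-105.25) + (-150.25)] = -617.5.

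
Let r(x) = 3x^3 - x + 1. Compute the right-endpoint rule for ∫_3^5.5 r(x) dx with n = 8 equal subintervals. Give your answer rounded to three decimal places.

Δx = (5.5 − 3)/8 = 0.3125.
Right endpoints: 3.3125, 3.625, 3.9375, 4.25, 4.5625, 4.875, 5.1875, 5.5.
r(3.3125) = 437159/4096, r(3.625) = 71823/512, r(3.9375) = 738109/4096, r(4.25) = 227.046875, r(4.5625) = 1152459/4096, r(4.875) = 175973/512, r(5.1875) = 1698209/4096, r(5.5) = 494.625.
Sum = Δx · [r(3.3125) + r(3.625) + r(3.9375) + ...].
Sum ≈ 683.920.

683.920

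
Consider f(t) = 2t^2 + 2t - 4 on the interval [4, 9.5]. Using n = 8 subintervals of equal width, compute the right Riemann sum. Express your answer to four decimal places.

Δt = (9.5 − 4)/8 = 0.6875.
Right endpoints: 4.6875, 5.375, 6.0625, 6.75, 7.4375, 8.125, 8.8125, 9.5.
f(4.6875) = 49.3203125, f(5.375) = 64.53125, f(6.0625) = 81.6328125, f(6.75) = 100.625, f(7.4375) = 121.5078125, f(8.125) = 144.28125, f(8.8125) = 168.9453125, f(9.5) = 195.5.
Sum = Δt · [f(4.6875) + f(5.375) + f(6.0625) + ...].
Sum ≈ 636.8613.

636.8613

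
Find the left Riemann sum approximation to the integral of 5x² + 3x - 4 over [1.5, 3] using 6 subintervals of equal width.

38.796875

Δx = (3 − 1.5)/6 = 0.25.
Left endpoints: 1.5, 1.75, 2, 2.25, 2.5, 2.75.
f(1.5) = 11.75, f(1.75) = 16.5625, f(2) = 22, f(2.25) = 28.0625, f(2.5) = 34.75, f(2.75) = 42.0625.
Sum = Δx · [f(1.5) + f(1.75) + f(2) + ...].
Sum = 38.796875.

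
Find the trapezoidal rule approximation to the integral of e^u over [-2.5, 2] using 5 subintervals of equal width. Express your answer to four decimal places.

Δu = (2 − (-2.5))/5 = 0.9.
f(-2.5) ≈ 0.0821, f(-1.6) ≈ 0.2019, f(-0.7) ≈ 0.4966, f(0.2) ≈ 1.2214, f(1.1) ≈ 3.0042, f(2) ≈ 7.3891.
T_5 = (Δu/2)·[f(u_0) + 2f(u_1) + ... + 2f(u_{4}) + f(u_5)].
Sum ≈ 7.7937.

7.7937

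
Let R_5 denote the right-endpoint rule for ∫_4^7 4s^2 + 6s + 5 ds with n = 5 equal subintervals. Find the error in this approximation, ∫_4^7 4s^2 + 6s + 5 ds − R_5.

-45.72

Exact integral: ∫_4^7 f(s) ds = 486.
R_5 = 531.72.
Error = 486 − 531.72 = -45.72.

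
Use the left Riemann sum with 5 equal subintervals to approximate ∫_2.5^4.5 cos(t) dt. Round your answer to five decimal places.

Δt = (4.5 − 2.5)/5 = 0.4.
Left endpoints: 2.5, 2.9, 3.3, 3.7, 4.1.
f(2.5) ≈ -0.80114, f(2.9) ≈ -0.97096, f(3.3) ≈ -0.98748, f(3.7) ≈ -0.84810, f(4.1) ≈ -0.57482.
Sum = Δt · [f(2.5) + f(2.9) + f(3.3) + f(3.7) + f(4.1)].
Sum ≈ -1.67300.

-1.67300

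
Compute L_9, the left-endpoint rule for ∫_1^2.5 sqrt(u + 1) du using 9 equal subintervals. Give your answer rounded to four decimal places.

Δu = (2.5 − 1)/9 = 1/6.
Left endpoints: 1, 7/6, 4/3, 1.5, 5/3, 11/6, 2, 13/6, 7/3.
f(1) ≈ 1.4142, f(7/6) ≈ 1.4720, f(4/3) ≈ 1.5275, f(1.5) ≈ 1.5811, f(5/3) ≈ 1.6330, f(11/6) ≈ 1.6833, f(2) ≈ 1.7321, f(13/6) ≈ 1.7795, f(7/3) ≈ 1.8257.
Sum = Δu · [f(1) + f(7/6) + f(4/3) + ...].
Sum ≈ 2.4414.

2.4414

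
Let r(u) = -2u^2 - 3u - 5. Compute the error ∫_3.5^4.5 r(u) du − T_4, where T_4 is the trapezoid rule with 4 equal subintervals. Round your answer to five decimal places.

0.02083

Exact integral: ∫_3.5^4.5 r(u) du ≈ -49.1666667.
T_4 = -49.1875.
Error ≈ -49.1666667 − (-49.1875) ≈ 0.02083.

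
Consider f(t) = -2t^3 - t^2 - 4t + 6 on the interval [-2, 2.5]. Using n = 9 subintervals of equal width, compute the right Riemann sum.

-14.25

Δt = (2.5 − (-2))/9 = 0.5.
Right endpoints: -1.5, -1, -0.5, 0, 0.5, 1, 1.5, 2, 2.5.
f(-1.5) = 16.5, f(-1) = 11, f(-0.5) = 8, f(0) = 6, f(0.5) = 3.5, f(1) = -1, f(1.5) = -9, f(2) = -22, f(2.5) = -41.5.
Sum = Δt · [f(-1.5) + f(-1) + f(-0.5) + ...].
Sum = -14.25.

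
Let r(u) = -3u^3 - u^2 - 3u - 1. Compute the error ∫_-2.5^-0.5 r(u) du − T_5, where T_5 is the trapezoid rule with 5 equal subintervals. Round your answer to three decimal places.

-0.667

Exact integral: ∫_-2.5^-0.5 r(u) du ≈ 31.08333.
T_5 = 31.75.
Error ≈ 31.08333 − 31.75 ≈ -0.667.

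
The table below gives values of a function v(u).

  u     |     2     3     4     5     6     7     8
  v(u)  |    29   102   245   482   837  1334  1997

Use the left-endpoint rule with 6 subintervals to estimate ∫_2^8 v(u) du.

Δu = 1.
Sum = 1·[29 + 102 + 245 + 482 + 837 + 1334] = 3029.

3029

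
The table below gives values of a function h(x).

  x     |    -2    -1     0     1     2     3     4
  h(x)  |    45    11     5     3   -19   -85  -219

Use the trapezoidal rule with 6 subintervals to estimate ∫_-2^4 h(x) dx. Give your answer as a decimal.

-172

Δx = 1.
T_6 = (1/2)·[45 + 2·11 + 2·5 + 2·3 + 2·(-19) + 2·(-85) + (-219)] = -172.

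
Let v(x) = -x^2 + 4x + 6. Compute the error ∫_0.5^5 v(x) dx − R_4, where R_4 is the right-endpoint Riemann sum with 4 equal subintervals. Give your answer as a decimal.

4.74609375

Exact integral: ∫_0.5^5 v(x) dx = 34.875.
R_4 = 30.12890625.
Error = 34.875 − 30.12890625 = 4.74609375.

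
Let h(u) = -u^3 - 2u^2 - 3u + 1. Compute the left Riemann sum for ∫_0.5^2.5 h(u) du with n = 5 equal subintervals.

-20.73

Δu = (2.5 − 0.5)/5 = 0.4.
Left endpoints: 0.5, 0.9, 1.3, 1.7, 2.1.
h(0.5) = -1.125, h(0.9) = -4.049, h(1.3) = -8.477, h(1.7) = -14.793, h(2.1) = -23.381.
Sum = Δu · [h(0.5) + h(0.9) + h(1.3) + h(1.7) + h(2.1)].
Sum = -20.73.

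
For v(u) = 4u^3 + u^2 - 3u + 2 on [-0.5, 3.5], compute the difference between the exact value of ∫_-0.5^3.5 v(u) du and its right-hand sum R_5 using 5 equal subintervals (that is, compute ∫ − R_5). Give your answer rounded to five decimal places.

-76.90667

Exact integral: ∫_-0.5^3.5 v(u) du ≈ 154.3333333.
R_5 = 231.24.
Error ≈ 154.3333333 − 231.24 ≈ -76.90667.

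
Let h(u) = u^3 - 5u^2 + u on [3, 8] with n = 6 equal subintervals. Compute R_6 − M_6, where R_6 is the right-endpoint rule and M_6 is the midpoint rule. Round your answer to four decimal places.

99.5660

R_6 ≈ 319.155093.
M_6 ≈ 219.589120.
R_6 − M_6 ≈ 99.5660.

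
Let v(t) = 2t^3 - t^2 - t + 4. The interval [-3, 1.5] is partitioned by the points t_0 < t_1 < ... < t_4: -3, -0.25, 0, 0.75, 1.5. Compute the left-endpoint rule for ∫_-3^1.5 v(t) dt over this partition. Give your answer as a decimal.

Subinterval widths: 2.75, 0.25, 0.75, 0.75.
Left endpoints: -3, -0.25, 0, 0.75.
v(-3) = -56, v(-0.25) = 4.15625, v(0) = 4, v(0.75) = 3.53125.
Sum = Σ Δt_i · v(t_i).
Sum = -147.3125.

-147.3125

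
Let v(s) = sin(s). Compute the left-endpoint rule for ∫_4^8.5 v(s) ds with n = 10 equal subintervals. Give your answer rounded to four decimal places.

Δs = (8.5 − 4)/10 = 0.45.
Left endpoints: 4, 4.45, 4.9, 5.35, 5.8, 6.25, 6.7, 7.15, 7.6, 8.05.
v(4) ≈ -0.7568, v(4.45) ≈ -0.9658, v(4.9) ≈ -0.9825, v(5.35) ≈ -0.8035, v(5.8) ≈ -0.4646, v(6.25) ≈ -0.0332, v(6.7) ≈ 0.4048, v(7.15) ≈ 0.7623, v(7.6) ≈ 0.9679, v(8.05) ≈ 0.9808.
Sum = Δs · [v(4) + v(4.45) + v(4.9) + ...].
Sum ≈ -0.4007.

-0.4007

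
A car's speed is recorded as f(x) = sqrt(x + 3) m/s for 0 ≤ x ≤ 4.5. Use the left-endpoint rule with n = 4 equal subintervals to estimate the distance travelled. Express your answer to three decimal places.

9.652

Δx = (4.5 − 0)/4 = 1.125.
Left endpoints: 0, 1.125, 2.25, 3.375.
f(0) ≈ 1.732, f(1.125) ≈ 2.031, f(2.25) ≈ 2.291, f(3.375) ≈ 2.525.
Sum = Δx · [f(0) + f(1.125) + f(2.25) + f(3.375)].
Sum ≈ 9.652.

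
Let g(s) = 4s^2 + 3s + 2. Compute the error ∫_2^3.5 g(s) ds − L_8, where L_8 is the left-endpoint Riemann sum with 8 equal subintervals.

Exact integral: ∫_2^3.5 g(s) ds = 61.875.
L_8 = 58.39453125.
Error = 61.875 − 58.39453125 = 3.48046875.

3.48046875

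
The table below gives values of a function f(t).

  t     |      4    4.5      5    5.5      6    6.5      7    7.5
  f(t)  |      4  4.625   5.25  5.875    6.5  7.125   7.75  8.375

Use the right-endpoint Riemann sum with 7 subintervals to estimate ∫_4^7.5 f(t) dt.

22.75

Δt = 0.5.
Sum = 0.5·[4.625 + 5.25 + 5.875 + 6.5 + 7.125 + 7.75 + 8.375] = 22.75.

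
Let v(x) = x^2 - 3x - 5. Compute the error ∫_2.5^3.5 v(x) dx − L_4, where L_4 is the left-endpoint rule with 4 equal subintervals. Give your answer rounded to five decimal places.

Exact integral: ∫_2.5^3.5 v(x) dx ≈ -4.9166667.
L_4 = -5.28125.
Error ≈ -4.9166667 − (-5.28125) ≈ 0.36458.

0.36458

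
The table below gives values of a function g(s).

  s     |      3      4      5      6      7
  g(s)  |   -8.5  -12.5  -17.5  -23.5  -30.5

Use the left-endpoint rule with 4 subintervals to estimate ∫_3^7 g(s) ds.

Δs = 1.
Sum = 1·[(-8.5) + (-12.5) + (-17.5) + (-23.5)] = -62.

-62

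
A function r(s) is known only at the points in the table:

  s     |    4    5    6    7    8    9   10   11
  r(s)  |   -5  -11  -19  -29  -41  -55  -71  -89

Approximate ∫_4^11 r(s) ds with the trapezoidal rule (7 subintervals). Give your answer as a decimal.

Δs = 1.
T_7 = (1/2)·[(-5) + 2·(-11) + 2·(-19) + 2·(-29) + 2·(-41) + 2·(-55) + 2·(-71) + (-89)] = -273.

-273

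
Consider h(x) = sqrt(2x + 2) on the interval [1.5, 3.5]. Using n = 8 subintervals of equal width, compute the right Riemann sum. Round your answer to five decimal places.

5.36812

Δx = (3.5 − 1.5)/8 = 0.25.
Right endpoints: 1.75, 2, 2.25, 2.5, 2.75, 3, 3.25, 3.5.
h(1.75) ≈ 2.34521, h(2) ≈ 2.44949, h(2.25) ≈ 2.54951, h(2.5) ≈ 2.64575, h(2.75) ≈ 2.73861, h(3) ≈ 2.82843, h(3.25) ≈ 2.91548, h(3.5) ≈ 3.00000.
Sum = Δx · [h(1.75) + h(2) + h(2.25) + ...].
Sum ≈ 5.36812.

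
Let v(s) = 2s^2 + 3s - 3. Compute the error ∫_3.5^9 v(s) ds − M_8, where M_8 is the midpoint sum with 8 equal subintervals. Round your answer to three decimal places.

0.433

Exact integral: ∫_3.5^9 v(s) ds ≈ 544.04167.
M_8 ≈ 543.60840.
Error ≈ 544.04167 − 543.60840 ≈ 0.433.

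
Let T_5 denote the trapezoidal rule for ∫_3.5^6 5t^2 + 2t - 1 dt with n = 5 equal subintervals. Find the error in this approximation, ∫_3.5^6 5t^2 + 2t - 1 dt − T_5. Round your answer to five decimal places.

-0.52083

Exact integral: ∫_3.5^6 f(t) dt ≈ 309.7916667.
T_5 = 310.3125.
Error ≈ 309.7916667 − 310.3125 ≈ -0.52083.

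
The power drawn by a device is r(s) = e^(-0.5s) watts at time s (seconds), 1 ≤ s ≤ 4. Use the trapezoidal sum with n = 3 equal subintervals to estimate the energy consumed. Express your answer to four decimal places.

0.9619

Δs = (4 − 1)/3 = 1.
r(1) ≈ 0.6065, r(2) ≈ 0.3679, r(3) ≈ 0.2231, r(4) ≈ 0.1353.
T_3 = (Δs/2)·[r(s_0) + 2r(s_1) + 2r(s_2) + r(s_3)].
Sum ≈ 0.9619.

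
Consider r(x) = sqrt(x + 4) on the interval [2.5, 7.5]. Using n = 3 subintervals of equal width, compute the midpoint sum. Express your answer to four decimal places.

14.9567

Δx = (7.5 − 2.5)/3 = 5/3.
Midpoints: 10/3, 5, 20/3.
r(10/3) ≈ 2.7080, r(5) ≈ 3.0000, r(20/3) ≈ 3.2660.
Sum = Δx · [r(10/3) + r(5) + r(20/3)].
Sum ≈ 14.9567.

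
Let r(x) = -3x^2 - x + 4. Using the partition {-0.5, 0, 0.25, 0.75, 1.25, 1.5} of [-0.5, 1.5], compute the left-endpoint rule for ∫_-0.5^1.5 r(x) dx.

Subinterval widths: 0.5, 0.25, 0.5, 0.5, 0.25.
Left endpoints: -0.5, 0, 0.25, 0.75, 1.25.
r(-0.5) = 3.75, r(0) = 4, r(0.25) = 3.5625, r(0.75) = 1.5625, r(1.25) = -1.9375.
Sum = Σ Δx_i · r(x_i).
Sum = 4.953125.

4.953125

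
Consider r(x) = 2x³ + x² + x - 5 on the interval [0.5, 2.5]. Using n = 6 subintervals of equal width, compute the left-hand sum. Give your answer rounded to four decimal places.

Δx = (2.5 − 0.5)/6 = 1/3.
Left endpoints: 0.5, 5/6, 7/6, 1.5, 11/6, 13/6.
r(0.5) = -4, r(5/6) = -125/54, r(7/6) = 19/27, r(1.5) = 5.5, r(11/6) = 338/27, r(13/6) = 1199/54.
Sum = Δx · [r(0.5) + r(5/6) + r(7/6) + ...].
Sum ≈ 11.5370.

11.5370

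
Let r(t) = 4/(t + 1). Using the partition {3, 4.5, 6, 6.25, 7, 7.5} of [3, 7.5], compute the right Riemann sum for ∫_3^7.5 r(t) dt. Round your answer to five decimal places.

2.69628

Subinterval widths: 1.5, 1.5, 0.25, 0.75, 0.5.
Right endpoints: 4.5, 6, 6.25, 7, 7.5.
r(4.5) = 8/11, r(6) = 4/7, r(6.25) = 16/29, r(7) = 0.5, r(7.5) = 8/17.
Sum = Σ Δt_i · r(t_i).
Sum ≈ 2.69628.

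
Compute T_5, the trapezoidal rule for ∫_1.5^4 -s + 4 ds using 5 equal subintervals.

3.125

Δs = (4 − 1.5)/5 = 0.5.
f(1.5) = 2.5, f(2) = 2, f(2.5) = 1.5, f(3) = 1, f(3.5) = 0.5, f(4) = 0.
T_5 = (Δs/2)·[f(s_0) + 2f(s_1) + ... + 2f(s_{4}) + f(s_5)].
Sum = 3.125.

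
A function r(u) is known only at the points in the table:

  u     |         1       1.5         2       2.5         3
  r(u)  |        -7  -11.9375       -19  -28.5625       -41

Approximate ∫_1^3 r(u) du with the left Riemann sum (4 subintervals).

Δu = 0.5.
Sum = 0.5·[(-7) + (-11.9375) + (-19) + (-28.5625)] = -33.25.

-33.25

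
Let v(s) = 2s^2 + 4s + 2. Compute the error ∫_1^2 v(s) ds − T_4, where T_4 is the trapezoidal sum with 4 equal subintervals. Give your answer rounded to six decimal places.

Exact integral: ∫_1^2 v(s) ds ≈ 12.66666667.
T_4 = 12.6875.
Error ≈ 12.66666667 − 12.6875 ≈ -0.020833.

-0.020833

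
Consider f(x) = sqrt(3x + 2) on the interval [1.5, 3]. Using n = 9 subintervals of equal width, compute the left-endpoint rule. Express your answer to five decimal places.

Δx = (3 − 1.5)/9 = 1/6.
Left endpoints: 1.5, 5/3, 11/6, 2, 13/6, 7/3, 2.5, 8/3, 17/6.
f(1.5) ≈ 2.54951, f(5/3) ≈ 2.64575, f(11/6) ≈ 2.73861, f(2) ≈ 2.82843, f(13/6) ≈ 2.91548, f(7/3) ≈ 3.00000, f(2.5) ≈ 3.08221, f(8/3) ≈ 3.16228, f(17/6) ≈ 3.24037.
Sum = Δx · [f(1.5) + f(5/3) + f(11/6) + ...].
Sum ≈ 4.36044.

4.36044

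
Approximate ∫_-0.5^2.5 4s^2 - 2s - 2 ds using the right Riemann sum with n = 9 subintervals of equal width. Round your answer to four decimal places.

12.2222

Δs = (2.5 − (-0.5))/9 = 1/3.
Right endpoints: -1/6, 1/6, 0.5, 5/6, 7/6, 1.5, 11/6, 13/6, 2.5.
f(-1/6) = -14/9, f(1/6) = -20/9, f(0.5) = -2, f(5/6) = -8/9, f(7/6) = 10/9, f(1.5) = 4, f(11/6) = 70/9, f(13/6) = 112/9, f(2.5) = 18.
Sum = Δs · [f(-1/6) + f(1/6) + f(0.5) + ...].
Sum ≈ 12.2222.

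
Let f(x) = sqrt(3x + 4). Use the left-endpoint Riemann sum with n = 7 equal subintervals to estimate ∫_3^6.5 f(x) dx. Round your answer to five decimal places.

14.58687

Δx = (6.5 − 3)/7 = 0.5.
Left endpoints: 3, 3.5, 4, 4.5, 5, 5.5, 6.
f(3) ≈ 3.60555, f(3.5) ≈ 3.80789, f(4) ≈ 4.00000, f(4.5) ≈ 4.18330, f(5) ≈ 4.35890, f(5.5) ≈ 4.52769, f(6) ≈ 4.69042.
Sum = Δx · [f(3) + f(3.5) + f(4) + ...].
Sum ≈ 14.58687.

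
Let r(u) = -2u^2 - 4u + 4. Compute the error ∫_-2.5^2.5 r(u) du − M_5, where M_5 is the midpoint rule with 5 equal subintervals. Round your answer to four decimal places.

-0.8333

Exact integral: ∫_-2.5^2.5 r(u) du ≈ -0.833333.
M_5 = 0.
Error ≈ -0.833333 − 0 ≈ -0.8333.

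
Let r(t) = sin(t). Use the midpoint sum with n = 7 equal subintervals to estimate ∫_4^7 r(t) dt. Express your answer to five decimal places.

Δt = (7 − 4)/7 = 3/7.
Midpoints: 59/14, 65/14, 71/14, 5.5, 83/14, 89/14, 95/14.
r(59/14) ≈ -0.87849, r(65/14) ≈ -0.99758, r(71/14) ≈ -0.93623, r(5.5) ≈ -0.70554, r(83/14) ≈ -0.34723, r(89/14) ≈ 0.07389, r(95/14) ≈ 0.48164.
Sum = Δt · [r(59/14) + r(65/14) + r(71/14) + ...].
Sum ≈ -1.41838.

-1.41838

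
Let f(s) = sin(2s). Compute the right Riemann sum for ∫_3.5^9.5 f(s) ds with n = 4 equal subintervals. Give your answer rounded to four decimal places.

-0.3928

Δs = (9.5 − 3.5)/4 = 1.5.
Right endpoints: 5, 6.5, 8, 9.5.
f(5) ≈ -0.5440, f(6.5) ≈ 0.4202, f(8) ≈ -0.2879, f(9.5) ≈ 0.1499.
Sum = Δs · [f(5) + f(6.5) + f(8) + f(9.5)].
Sum ≈ -0.3928.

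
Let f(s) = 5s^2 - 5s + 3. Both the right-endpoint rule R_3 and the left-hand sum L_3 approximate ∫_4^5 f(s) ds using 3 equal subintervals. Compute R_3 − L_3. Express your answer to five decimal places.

R_3 ≈ 88.9259259.
L_3 ≈ 75.5925926.
R_3 − L_3 ≈ 13.33333.

13.33333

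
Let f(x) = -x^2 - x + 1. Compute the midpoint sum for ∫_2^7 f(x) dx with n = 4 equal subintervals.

-128.515625

Δx = (7 − 2)/4 = 1.25.
Midpoints: 2.625, 3.875, 5.125, 6.375.
f(2.625) = -8.515625, f(3.875) = -17.890625, f(5.125) = -30.390625, f(6.375) = -46.015625.
Sum = Δx · [f(2.625) + f(3.875) + f(5.125) + f(6.375)].
Sum = -128.515625.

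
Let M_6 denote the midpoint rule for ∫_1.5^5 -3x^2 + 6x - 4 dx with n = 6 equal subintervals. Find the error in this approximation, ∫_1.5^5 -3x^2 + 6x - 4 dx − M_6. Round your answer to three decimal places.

Exact integral: ∫_1.5^5 f(x) dx = -67.375.
M_6 ≈ -67.07726.
Error ≈ -67.375 − (-67.07726) ≈ -0.298.

-0.298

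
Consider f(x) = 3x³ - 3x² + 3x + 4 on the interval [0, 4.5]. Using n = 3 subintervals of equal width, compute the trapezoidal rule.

Δx = (4.5 − 0)/3 = 1.5.
f(0) = 4, f(1.5) = 11.875, f(3) = 67, f(4.5) = 230.125.
T_3 = (Δx/2)·[f(x_0) + 2f(x_1) + 2f(x_2) + f(x_3)].
Sum = 293.90625.

293.90625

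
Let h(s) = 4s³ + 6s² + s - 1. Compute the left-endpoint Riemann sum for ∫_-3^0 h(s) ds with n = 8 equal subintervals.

-46.03125

Δs = (0 − (-3))/8 = 0.375.
Left endpoints: -3, -2.625, -2.25, -1.875, -1.5, -1.125, -0.75, -0.375.
h(-3) = -58, h(-2.625) = -34.6328125, h(-2.25) = -18.4375, h(-1.875) = -8.1484375, h(-1.5) = -2.5, h(-1.125) = -0.2265625, h(-0.75) = -0.0625, h(-0.375) = -0.7421875.
Sum = Δs · [h(-3) + h(-2.625) + h(-2.25) + ...].
Sum = -46.03125.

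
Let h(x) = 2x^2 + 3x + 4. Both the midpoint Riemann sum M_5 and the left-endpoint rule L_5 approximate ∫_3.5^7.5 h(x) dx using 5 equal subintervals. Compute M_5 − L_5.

38.72

M_5 = 334.24.
L_5 = 295.52.
M_5 − L_5 = 38.72.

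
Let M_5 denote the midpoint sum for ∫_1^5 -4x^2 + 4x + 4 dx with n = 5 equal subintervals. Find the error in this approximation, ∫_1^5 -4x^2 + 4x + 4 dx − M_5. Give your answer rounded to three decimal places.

Exact integral: ∫_1^5 f(x) dx ≈ -101.33333.
M_5 = -100.48.
Error ≈ -101.33333 − (-100.48) ≈ -0.853.

-0.853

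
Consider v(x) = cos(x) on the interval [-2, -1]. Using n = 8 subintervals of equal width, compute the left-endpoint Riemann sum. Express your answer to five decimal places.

Δx = (-1 − (-2))/8 = 0.125.
Left endpoints: -2, -1.875, -1.75, -1.625, -1.5, -1.375, -1.25, -1.125.
v(-2) ≈ -0.41615, v(-1.875) ≈ -0.29953, v(-1.75) ≈ -0.17825, v(-1.625) ≈ -0.05418, v(-1.5) ≈ 0.07074, v(-1.375) ≈ 0.19455, v(-1.25) ≈ 0.31532, v(-1.125) ≈ 0.43118.
Sum = Δx · [v(-2) + v(-1.875) + v(-1.75) + ...].
Sum ≈ 0.00796.

0.00796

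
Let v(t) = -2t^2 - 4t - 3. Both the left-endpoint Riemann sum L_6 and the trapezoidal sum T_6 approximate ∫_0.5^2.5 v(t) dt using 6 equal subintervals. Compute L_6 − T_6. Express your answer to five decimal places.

L_6 ≈ -25.0740741.
T_6 ≈ -28.4074074.
L_6 − T_6 ≈ 3.33333.

3.33333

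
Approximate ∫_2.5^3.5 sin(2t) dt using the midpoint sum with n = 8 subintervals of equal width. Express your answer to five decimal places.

-0.23573

Δt = (3.5 − 2.5)/8 = 0.125.
Midpoints: 2.5625, 2.6875, 2.8125, 2.9375, 3.0625, 3.1875, 3.3125, 3.4375.
f(2.5625) ≈ -0.91608, f(2.6875) ≈ -0.78839, f(2.8125) ≈ -0.61168, f(2.9375) ≈ -0.39694, f(3.0625) ≈ -0.15753, f(3.1875) ≈ 0.09169, f(3.3125) ≈ 0.33520, f(3.4375) ≈ 0.55787.
Sum = Δt · [f(2.5625) + f(2.6875) + f(2.8125) + ...].
Sum ≈ -0.23573.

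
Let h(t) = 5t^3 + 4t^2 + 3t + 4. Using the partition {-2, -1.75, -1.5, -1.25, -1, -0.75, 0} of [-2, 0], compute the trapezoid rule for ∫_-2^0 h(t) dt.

Subinterval widths: 0.25, 0.25, 0.25, 0.25, 0.25, 0.75.
h(-2) = -26, h(-1.75) = -15.796875, h(-1.5) = -8.375, h(-1.25) = -3.265625, h(-1) = 0, h(-0.75) = 1.890625, h(0) = 4.
On each subinterval the trapezoid contributes (Δt_i/2)·[h(t_{i-1}) + h(t_i)].
Sum = -7.6640625.

-7.6640625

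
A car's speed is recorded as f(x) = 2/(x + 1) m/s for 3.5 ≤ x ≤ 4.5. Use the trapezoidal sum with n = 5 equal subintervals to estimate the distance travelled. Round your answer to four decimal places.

0.4015

Δx = (4.5 − 3.5)/5 = 0.2.
f(3.5) = 4/9, f(3.7) = 20/47, f(3.9) = 20/49, f(4.1) = 20/51, f(4.3) = 20/53, f(4.5) = 4/11.
T_5 = (Δx/2)·[f(x_0) + 2f(x_1) + ... + 2f(x_{4}) + f(x_5)].
Sum ≈ 0.4015.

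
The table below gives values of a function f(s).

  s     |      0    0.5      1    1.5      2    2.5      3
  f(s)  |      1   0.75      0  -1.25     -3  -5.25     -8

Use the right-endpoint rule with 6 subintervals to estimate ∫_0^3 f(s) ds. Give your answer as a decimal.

-8.375

Δs = 0.5.
Sum = 0.5·[0.75 + 0 + (-1.25) + (-3) + (-5.25) + (-8)] = -8.375.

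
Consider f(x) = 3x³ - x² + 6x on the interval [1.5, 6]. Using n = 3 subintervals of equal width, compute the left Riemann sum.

580.5

Δx = (6 − 1.5)/3 = 1.5.
Left endpoints: 1.5, 3, 4.5.
f(1.5) = 16.875, f(3) = 90, f(4.5) = 280.125.
Sum = Δx · [f(1.5) + f(3) + f(4.5)].
Sum = 580.5.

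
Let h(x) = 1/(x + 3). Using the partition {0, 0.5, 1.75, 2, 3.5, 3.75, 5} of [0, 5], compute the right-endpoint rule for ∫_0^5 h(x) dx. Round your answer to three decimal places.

Subinterval widths: 0.5, 1.25, 0.25, 1.5, 0.25, 1.25.
Right endpoints: 0.5, 1.75, 2, 3.5, 3.75, 5.
h(0.5) = 2/7, h(1.75) = 4/19, h(2) = 0.2, h(3.5) = 2/13, h(3.75) = 4/27, h(5) = 0.125.
Sum = Σ Δx_i · h(x_i).
Sum ≈ 0.880.

0.880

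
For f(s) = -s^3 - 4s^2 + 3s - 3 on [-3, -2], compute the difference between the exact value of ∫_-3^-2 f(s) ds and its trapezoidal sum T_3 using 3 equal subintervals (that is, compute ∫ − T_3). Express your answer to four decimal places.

-0.0648

Exact integral: ∫_-3^-2 f(s) ds ≈ -19.583333.
T_3 ≈ -19.518519.
Error ≈ -19.583333 − (-19.518519) ≈ -0.0648.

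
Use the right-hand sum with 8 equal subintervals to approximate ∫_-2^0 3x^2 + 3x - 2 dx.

Δx = (0 − (-2))/8 = 0.25.
Right endpoints: -1.75, -1.5, -1.25, -1, -0.75, -0.5, -0.25, 0.
f(-1.75) = 1.9375, f(-1.5) = 0.25, f(-1.25) = -1.0625, f(-1) = -2, f(-0.75) = -2.5625, f(-0.5) = -2.75, f(-0.25) = -2.5625, f(0) = -2.
Sum = Δx · [f(-1.75) + f(-1.5) + f(-1.25) + ...].
Sum = -2.6875.

-2.6875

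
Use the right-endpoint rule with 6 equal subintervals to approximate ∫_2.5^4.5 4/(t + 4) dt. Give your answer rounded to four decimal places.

1.0493

Δt = (4.5 − 2.5)/6 = 1/3.
Right endpoints: 17/6, 19/6, 3.5, 23/6, 25/6, 4.5.
f(17/6) = 24/41, f(19/6) = 24/43, f(3.5) = 8/15, f(23/6) = 24/47, f(25/6) = 24/49, f(4.5) = 8/17.
Sum = Δt · [f(17/6) + f(19/6) + f(3.5) + ...].
Sum ≈ 1.0493.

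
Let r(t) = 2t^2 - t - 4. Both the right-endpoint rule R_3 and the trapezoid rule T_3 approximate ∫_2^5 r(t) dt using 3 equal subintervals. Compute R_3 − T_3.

R_3 = 76.
T_3 = 56.5.
R_3 − T_3 = 19.5.

19.5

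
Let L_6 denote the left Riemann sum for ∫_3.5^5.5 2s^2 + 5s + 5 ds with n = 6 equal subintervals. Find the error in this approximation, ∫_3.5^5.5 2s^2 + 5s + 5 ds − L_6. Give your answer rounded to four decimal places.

Exact integral: ∫_3.5^5.5 f(s) ds ≈ 137.333333.
L_6 ≈ 129.740741.
Error ≈ 137.333333 − 129.740741 ≈ 7.5926.

7.5926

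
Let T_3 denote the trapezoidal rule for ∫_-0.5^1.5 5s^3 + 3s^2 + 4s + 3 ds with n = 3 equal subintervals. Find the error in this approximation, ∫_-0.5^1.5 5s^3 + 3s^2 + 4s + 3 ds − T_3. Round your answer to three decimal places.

Exact integral: ∫_-0.5^1.5 f(s) ds = 19.75.
T_3 ≈ 21.30556.
Error ≈ 19.75 − 21.30556 ≈ -1.556.

-1.556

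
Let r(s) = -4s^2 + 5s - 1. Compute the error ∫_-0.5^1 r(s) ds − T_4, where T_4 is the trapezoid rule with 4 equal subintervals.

0.140625

Exact integral: ∫_-0.5^1 r(s) ds = -1.125.
T_4 = -1.265625.
Error = -1.125 − (-1.265625) = 0.140625.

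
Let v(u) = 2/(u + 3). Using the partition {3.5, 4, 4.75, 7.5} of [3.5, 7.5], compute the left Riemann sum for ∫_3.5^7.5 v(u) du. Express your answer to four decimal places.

1.0778

Subinterval widths: 0.5, 0.75, 2.75.
Left endpoints: 3.5, 4, 4.75.
v(3.5) = 4/13, v(4) = 2/7, v(4.75) = 8/31.
Sum = Σ Δu_i · v(u_i).
Sum ≈ 1.0778.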